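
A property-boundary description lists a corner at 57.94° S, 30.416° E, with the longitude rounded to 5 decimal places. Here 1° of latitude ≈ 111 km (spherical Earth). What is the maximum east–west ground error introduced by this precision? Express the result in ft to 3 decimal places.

0.967 ft

Rounding to 5 decimal places leaves the longitude within ±5e-06° of the true value.
Parallels shrink by cos φ, so at 57.94° a degree of longitude is 111000 × 0.5308 ≈ 58919.6 m.
East–west error: 5e-06° × 58919.6 m/° ≈ 0.294598 m.
Converting: 0.294598 m × 3.2808 ft/m ≈ 0.96653 ft.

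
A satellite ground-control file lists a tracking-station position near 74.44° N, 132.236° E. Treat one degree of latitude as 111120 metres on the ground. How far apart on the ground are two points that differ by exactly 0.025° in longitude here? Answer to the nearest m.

0.025° of longitude at 74.44° is 0.025 × 111120 × cos 74.44° ≈ 0.025 × 29807.6 = 745.191 m.

745 m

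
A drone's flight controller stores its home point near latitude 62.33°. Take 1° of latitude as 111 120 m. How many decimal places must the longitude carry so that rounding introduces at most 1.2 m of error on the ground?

At 62.33° one degree of longitude covers 111120 × cos 62.33° ≈ 111120 × 0.4644 ≈ 51601.7 m.
With N decimal places the half-ulp bound is 0.5·10⁻ᴺ°, or 0.5·10⁻ᴺ × 51601.7 m on the ground.
Setting 25800.9 × 10⁻ᴺ ≤ 1.2 gives 10ᴺ ≥ 2.15e+04, i.e. N ≥ 4.33.
So 5 decimal places suffice (0.258 m); 4 would allow up to 2.58 m.

5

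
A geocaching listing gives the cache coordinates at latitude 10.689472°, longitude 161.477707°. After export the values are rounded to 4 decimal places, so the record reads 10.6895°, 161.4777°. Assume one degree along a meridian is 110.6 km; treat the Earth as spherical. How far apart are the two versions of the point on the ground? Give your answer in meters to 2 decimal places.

3.19 meters

The latitude changed by -0.000028° and the longitude by +0.000007°.
North–south shift: -0.000028 × 110600 = -3.0968 m.
E–W at 10.6895°: 0.000007° × 110600 × cos 10.6895° = 0.000007 × 110600 × 0.9826 ≈ 0.760765 m.
Combined displacement = (3.0968² + 0.760765²)^½ ≈ 3.18888 m.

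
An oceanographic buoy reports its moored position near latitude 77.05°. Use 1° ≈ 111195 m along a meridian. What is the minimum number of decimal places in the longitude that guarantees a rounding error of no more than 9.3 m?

4 decimal places

At 77.05° one degree of longitude covers 111195 × cos 77.05° ≈ 111195 × 0.2241 ≈ 24918.9 m.
Rounding to N decimal places gives at most 0.5 × 10⁻ᴺ degrees of error, i.e. 0.5 × 10⁻ᴺ × 24918.9 m.
Setting 12459.4 × 10⁻ᴺ ≤ 9.3 gives 10ᴺ ≥ 1340, i.e. N ≥ 3.13.
N = 3 would give 12.5 m (too coarse); N = 4 gives 1.25 m ≤ 9.3 m.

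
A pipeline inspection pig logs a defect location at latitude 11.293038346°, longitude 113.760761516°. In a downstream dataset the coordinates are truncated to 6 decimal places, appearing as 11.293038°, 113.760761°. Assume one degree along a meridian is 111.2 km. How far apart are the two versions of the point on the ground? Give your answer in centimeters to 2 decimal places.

6.82 centimeters

Δlat = 11.293038346 − 11.293038 = +0.000000346°; Δlon = 113.760761516 − 113.760761 = +0.000000516°.
North–south shift: 0.000000346 × 111200 = 0.0384752 m.
E–W at 11.293°: 0.000000516° × 111200 × cos 11.293° = 0.000000516 × 111200 × 0.9806 ≈ 0.0562683 m.
Hypotenuse of the two orthogonal shifts: √(0.0384752² + 0.0562683²) = 0.0681649 m.
That is 0.0681649 m = 6.8165 cm.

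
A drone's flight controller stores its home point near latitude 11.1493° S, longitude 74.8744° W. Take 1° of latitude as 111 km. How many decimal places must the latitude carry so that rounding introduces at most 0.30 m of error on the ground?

6

One degree of latitude covers 111000 m.
Rounding to N decimal places gives at most 0.5 × 10⁻ᴺ degrees of error, i.e. 0.5 × 10⁻ᴺ × 111000 m.
Need 0.5 × 111000 × 10⁻ᴺ ≤ 0.30 → 10⁻ᴺ ≤ 5.405e-06, so N ≥ 5.27.
At 5 places the error can reach 0.555 m, but 6 places keeps it to 0.0555 m.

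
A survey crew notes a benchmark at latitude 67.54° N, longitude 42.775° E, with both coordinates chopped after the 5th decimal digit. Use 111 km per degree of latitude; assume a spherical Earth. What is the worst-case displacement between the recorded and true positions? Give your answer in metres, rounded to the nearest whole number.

Truncating at 5 decimal places can drop up to a full unit in the last place, so each coordinate may be off by as much as 1e-05°.
North–south component: 1e-05° × 111000 = 1.11 m.
Longitude error → 1e-05 × 111000 × cos 67.54° = 1e-05 × 111000 × 0.3820 ≈ 0.424063 m.
The two errors are perpendicular, so the maximum displacement is √(1.11² + 0.424063²) ≈ 1.18825 m.

1 metres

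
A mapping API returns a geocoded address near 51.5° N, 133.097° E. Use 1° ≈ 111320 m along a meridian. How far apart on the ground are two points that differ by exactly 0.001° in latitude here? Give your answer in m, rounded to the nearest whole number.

Along a meridian 0.001° is 0.001 × 111320 = 111.32 m.

111 m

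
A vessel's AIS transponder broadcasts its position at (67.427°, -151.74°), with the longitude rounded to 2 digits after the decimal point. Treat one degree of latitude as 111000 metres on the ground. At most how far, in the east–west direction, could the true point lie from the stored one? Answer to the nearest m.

Rounding to 2 decimal places leaves the longitude within ±0.005° of the true value.
At latitude 67.427° a degree of longitude spans 111000 m × cos 67.427° = 111000 × 0.3839 ≈ 42608.5 m.
So at most 0.005° × 42608.5 ≈ 213.042 m east–west.

213 m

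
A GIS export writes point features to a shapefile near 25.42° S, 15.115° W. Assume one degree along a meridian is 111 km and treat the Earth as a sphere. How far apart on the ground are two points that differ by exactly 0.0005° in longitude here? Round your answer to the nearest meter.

One degree of longitude here spans 111000 × cos 25.42° = 111000 × 0.9032 ≈ 100254 m; 0.0005° of that is 50.1268 m.

50 meters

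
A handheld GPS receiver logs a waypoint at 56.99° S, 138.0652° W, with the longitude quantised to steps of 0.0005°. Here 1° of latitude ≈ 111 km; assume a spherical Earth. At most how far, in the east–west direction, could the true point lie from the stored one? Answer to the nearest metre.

15 metres

With a 0.0005° grid the true value lies within half a step, ±0.0005°/2 = ±0.00025°, of the stored one.
One degree of longitude at 56.99° is 111000 × cos 56.99° ≈ 111000 × 0.5448 = 60471.2 m.
So at most 0.00025° × 60471.2 ≈ 15.1178 m east–west.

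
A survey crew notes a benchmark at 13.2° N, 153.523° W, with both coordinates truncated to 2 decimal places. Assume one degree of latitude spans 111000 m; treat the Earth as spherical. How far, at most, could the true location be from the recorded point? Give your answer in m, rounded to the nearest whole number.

Truncating at 2 decimal places can drop up to a full unit in the last place, so each coordinate may be off by as much as 0.01°.
Latitude error → 0.01 × 111000 = 1110 m along the meridian.
Longitude error → 0.01 × 111000 × cos 13.2° = 0.01 × 111000 × 0.9736 ≈ 1080.67 m.
Combining orthogonally: (1110² + 1080.67²)^½ ≈ 1549.18 m.

1549 m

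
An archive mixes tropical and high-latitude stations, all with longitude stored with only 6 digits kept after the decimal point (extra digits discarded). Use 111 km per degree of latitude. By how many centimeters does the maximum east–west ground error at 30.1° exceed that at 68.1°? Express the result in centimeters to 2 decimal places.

Truncating at 6 decimal places can drop up to a full unit in the last place, so the longitude may be off by as much as 1e-06°.
Error at 30.1° = 1e-06° × 111000 × cos 30.1° ≈ 0.111 × 0.8652 = 0.096032 m.
Error at 68.1° = 1e-06° × 111000 × cos 68.1° ≈ 0.111 × 0.3730 = 0.041402 m.
Difference: 0.096032 − 0.041402 = 0.05463 m.
That is 0.0546302 m = 5.463 cm.

5.46 centimeters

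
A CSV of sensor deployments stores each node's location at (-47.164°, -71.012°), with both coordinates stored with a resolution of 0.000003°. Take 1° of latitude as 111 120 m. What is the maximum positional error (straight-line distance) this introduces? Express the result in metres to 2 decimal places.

0.20 metres

With a 0.000003° grid the true value lies within half a step, ±0.000003°/2 = ±1.5e-06°, of the stored one.
North–south component: 1.5e-06° × 111120 = 0.16668 m.
East–west component at 47.164°: 1.5e-06° × 111120 × cos 47.164° ≈ 1.5e-06 × 75550.7 ≈ 0.113326 m.
The two errors are perpendicular, so the maximum displacement is √(0.16668² + 0.113326²) ≈ 0.201557 m.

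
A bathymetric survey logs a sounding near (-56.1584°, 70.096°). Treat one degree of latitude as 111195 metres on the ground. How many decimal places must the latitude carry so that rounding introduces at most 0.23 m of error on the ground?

6

One degree of latitude covers 111195 m.
Rounding to N decimal places gives at most 0.5 × 10⁻ᴺ degrees of error, i.e. 0.5 × 10⁻ᴺ × 111195 m.
Need 0.5 × 111195 × 10⁻ᴺ ≤ 0.23 → 10⁻ᴺ ≤ 4.137e-06, so N ≥ 5.38.
N = 5 would give 0.556 m (too coarse); N = 6 gives 0.0556 m ≤ 0.23 m.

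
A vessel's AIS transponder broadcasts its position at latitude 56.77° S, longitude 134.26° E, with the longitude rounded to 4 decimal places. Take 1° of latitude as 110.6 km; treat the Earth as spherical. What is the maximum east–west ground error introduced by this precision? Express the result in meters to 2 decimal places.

3.03 meters

Rounding to 4 decimal places leaves the longitude within ±5e-05° of the true value.
Parallels shrink by cos φ, so at 56.77° a degree of longitude is 110600 × 0.5480 ≈ 60608.9 m.
Maximum E–W displacement: 5e-05 × 60608.9 = 3.03045 m.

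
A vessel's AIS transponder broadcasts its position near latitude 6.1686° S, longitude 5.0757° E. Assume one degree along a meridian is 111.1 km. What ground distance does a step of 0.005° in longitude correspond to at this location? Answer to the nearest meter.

One degree of longitude here spans 111100 × cos 6.1686° = 111100 × 0.9942 ≈ 110457 m; 0.005° of that is 552.284 m.

552 meters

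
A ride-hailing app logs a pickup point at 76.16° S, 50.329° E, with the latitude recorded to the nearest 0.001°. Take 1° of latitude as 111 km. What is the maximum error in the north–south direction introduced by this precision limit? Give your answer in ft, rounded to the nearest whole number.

182 ft

Rounding to 3 decimal places leaves the latitude within ±0.0005° of the true value.
Along the meridian that is 0.0005° × 111000 m/° = 55.5 m.
In feet: 55.5 m ÷ 0.3048 ≈ 182.09 ft.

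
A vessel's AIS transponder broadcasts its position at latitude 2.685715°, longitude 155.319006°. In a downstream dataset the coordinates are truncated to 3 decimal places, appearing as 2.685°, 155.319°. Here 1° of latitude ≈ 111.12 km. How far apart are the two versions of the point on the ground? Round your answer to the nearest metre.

Δlat = 2.685715 − 2.685 = +0.000715°; Δlon = 155.319006 − 155.319 = +0.000006°.
N–S: 0.000715° × 111120 m/° = 79.4508 m.
East–west at this latitude: 0.000006° × 111120 × cos 2.685° ≈ 0.000006 × 110998 = 0.665988 m.
Combined displacement = (79.4508² + 0.665988²)^½ ≈ 79.4536 m.

79 metres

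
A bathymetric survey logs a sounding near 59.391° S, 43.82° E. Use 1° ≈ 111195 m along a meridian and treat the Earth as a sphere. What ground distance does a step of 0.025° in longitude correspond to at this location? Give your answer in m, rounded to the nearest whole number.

0.025° of longitude at 59.391° is 0.025 × 111195 × cos 59.391° ≈ 0.025 × 56617.9 = 1415.45 m.

1415 m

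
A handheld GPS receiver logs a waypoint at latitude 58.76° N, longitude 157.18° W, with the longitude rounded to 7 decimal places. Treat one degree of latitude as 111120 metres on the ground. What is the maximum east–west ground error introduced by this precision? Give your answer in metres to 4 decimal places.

Rounding to 7 decimal places leaves the longitude within ±5e-08° of the true value.
Parallels shrink by cos φ, so at 58.76° a degree of longitude is 111120 × 0.5186 ≈ 57629.5 m.
So at most 5e-08° × 57629.5 ≈ 0.00288148 m east–west.

0.0029 metres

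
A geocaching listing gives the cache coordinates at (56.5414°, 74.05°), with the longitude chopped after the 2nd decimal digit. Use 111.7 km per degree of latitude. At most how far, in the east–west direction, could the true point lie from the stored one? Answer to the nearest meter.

616 meters

Truncating at 2 decimal places can drop up to a full unit in the last place, so the longitude may be off by as much as 0.01°.
Parallels shrink by cos φ, so at 56.5414° a degree of longitude is 111700 × 0.5513 ≈ 61584 m.
Maximum E–W displacement: 0.01 × 61584 = 615.84 m.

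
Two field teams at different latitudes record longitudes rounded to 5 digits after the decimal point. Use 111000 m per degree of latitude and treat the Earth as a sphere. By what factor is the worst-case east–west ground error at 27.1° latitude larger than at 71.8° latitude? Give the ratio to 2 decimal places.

Rounding to 5 decimal places leaves the longitude within ±5e-06° of the true value.
Error at 27.1° = 5e-06° × 111000 × cos 27.1° ≈ 0.555 × 0.8902 = 0.49407 m.
At 71.8°: 5e-06° × 111000 × cos 71.8° = 5e-06 × 111000 × 0.3123 ≈ 0.17335 m.
The ratio reduces to cos 27.1° / cos 71.8° = 0.8902/0.3123 ≈ 2.8502.

2.85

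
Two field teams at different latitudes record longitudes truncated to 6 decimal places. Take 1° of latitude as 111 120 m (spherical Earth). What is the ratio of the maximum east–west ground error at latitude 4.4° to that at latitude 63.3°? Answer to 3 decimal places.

Truncating at 6 decimal places can drop up to a full unit in the last place, so the longitude may be off by as much as 1e-06°.
Error at 4.4° = 1e-06° × 111120 × cos 4.4° ≈ 0.11112 × 0.9971 = 0.11079 m.
At 63.3°: 1e-06° × 111120 × cos 63.3° = 1e-06 × 111120 × 0.4493 ≈ 0.049928 m.
The ratio reduces to cos 4.4° / cos 63.3° = 0.9971/0.4493 ≈ 2.2190.

2.219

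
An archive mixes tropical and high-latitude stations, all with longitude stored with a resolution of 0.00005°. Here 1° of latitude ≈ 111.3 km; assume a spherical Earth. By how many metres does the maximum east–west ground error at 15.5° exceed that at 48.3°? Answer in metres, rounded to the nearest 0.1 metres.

With a 0.00005° grid the true value lies within half a step, ±0.00005°/2 = ±2.5e-05°, of the stored one.
Error at 15.5° = 2.5e-05° × 111300 × cos 15.5° ≈ 2.7825 × 0.9636 = 2.6813 m.
At 48.3°: 2.5e-05° × 111300 × cos 48.3° = 2.5e-05 × 111300 × 0.6652 ≈ 1.851 m.
So the lower-latitude error exceeds the higher by 2.6813 − 1.851 = 0.8303 m.

0.8 metres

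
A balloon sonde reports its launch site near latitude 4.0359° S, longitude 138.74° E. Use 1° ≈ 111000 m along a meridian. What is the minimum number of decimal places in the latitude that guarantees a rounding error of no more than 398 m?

3 decimal places

One degree of latitude covers 111000 m.
N decimal places → at most half a unit in the last place, 0.5 × 10⁻ᴺ° = 111000/2 × 10⁻ᴺ m.
Need 0.5 × 111000 × 10⁻ᴺ ≤ 398 → 10⁻ᴺ ≤ 7.171e-03, so N ≥ 2.14.
So 3 decimal places suffice (55.5 m); 2 would allow up to 555 m.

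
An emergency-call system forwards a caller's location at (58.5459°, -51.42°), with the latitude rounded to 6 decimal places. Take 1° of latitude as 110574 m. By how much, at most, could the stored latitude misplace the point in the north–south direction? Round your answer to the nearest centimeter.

6 centimeters

Rounding to 6 decimal places leaves the latitude within ±5e-07° of the true value.
So the N–S error is at most 5e-07 × 110574 = 0.055287 m.
That is 0.055287 m = 5.5287 cm.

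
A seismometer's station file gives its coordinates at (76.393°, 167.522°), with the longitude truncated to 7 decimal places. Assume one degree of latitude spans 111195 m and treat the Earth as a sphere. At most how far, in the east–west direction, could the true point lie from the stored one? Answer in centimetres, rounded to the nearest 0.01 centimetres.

0.26 centimetres

Truncating at 7 decimal places can drop up to a full unit in the last place, so the longitude may be off by as much as 1e-07°.
At latitude 76.393° a degree of longitude spans 111195 m × cos 76.393° = 111195 × 0.2353 ≈ 26159.8 m.
So at most 1e-07° × 26159.8 ≈ 0.00261598 m east–west.
That is 0.00261598 m = 0.2616 cm.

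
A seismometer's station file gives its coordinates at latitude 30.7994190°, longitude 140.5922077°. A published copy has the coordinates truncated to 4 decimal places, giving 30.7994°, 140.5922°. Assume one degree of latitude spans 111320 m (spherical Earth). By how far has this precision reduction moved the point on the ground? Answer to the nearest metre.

The latitude changed by +0.0000190° and the longitude by +0.0000077°.
N–S: 0.0000190° × 111320 m/° = 2.11508 m.
East–west at this latitude: 0.0000077° × 111320 × cos 30.7994° ≈ 0.0000077 × 95620 = 0.736274 m.
Distance: √(2.11508² + 0.736274²) ≈ 2.23957 m.

2 metres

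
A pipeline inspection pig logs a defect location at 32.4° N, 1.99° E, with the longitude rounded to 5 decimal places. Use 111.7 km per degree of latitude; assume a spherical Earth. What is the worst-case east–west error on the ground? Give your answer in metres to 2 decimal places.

Rounding to 5 decimal places leaves the longitude within ±5e-06° of the true value.
Parallels shrink by cos φ, so at 32.4° a degree of longitude is 111700 × 0.8443 ≈ 94311.4 m.
So at most 5e-06° × 94311.4 ≈ 0.471557 m east–west.

0.47 metres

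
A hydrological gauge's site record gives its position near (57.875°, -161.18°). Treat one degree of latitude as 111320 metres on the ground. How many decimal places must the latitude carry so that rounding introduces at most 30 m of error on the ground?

One degree of latitude covers 111320 m.
Rounding to N decimal places gives at most 0.5 × 10⁻ᴺ degrees of error, i.e. 0.5 × 10⁻ᴺ × 111320 m.
Need 0.5 × 111320 × 10⁻ᴺ ≤ 30 → 10⁻ᴺ ≤ 5.390e-04, so N ≥ 3.27.
At 3 places the error can reach 55.7 m, but 4 places keeps it to 5.57 m.

4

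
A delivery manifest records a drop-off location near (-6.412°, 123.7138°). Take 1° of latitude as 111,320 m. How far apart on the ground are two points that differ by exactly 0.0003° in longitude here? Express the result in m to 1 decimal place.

One degree of longitude here spans 111320 × cos 6.412° = 111320 × 0.9937 ≈ 110624 m; 0.0003° of that is 33.1871 m.

33.2 m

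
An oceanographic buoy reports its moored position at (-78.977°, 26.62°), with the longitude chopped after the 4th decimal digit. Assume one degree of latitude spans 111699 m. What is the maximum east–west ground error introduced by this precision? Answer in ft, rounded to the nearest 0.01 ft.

7.01 ft

Truncating at 4 decimal places can drop up to a full unit in the last place, so the longitude may be off by as much as 0.0001°.
At latitude 78.977° a degree of longitude spans 111699 m × cos 78.977° = 111699 × 0.1912 ≈ 21357.2 m.
So at most 0.0001° × 21357.2 ≈ 2.13572 m east–west.
Converting: 2.13572 m × 3.2808 ft/m ≈ 7.007 ft.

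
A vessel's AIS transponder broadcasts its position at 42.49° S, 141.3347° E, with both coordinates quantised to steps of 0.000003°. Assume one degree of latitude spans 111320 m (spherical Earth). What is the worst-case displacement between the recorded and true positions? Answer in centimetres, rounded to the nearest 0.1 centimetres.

20.7 centimetres

With a 0.000003° grid the true value lies within half a step, ±0.000003°/2 = ±1.5e-06°, of the stored one.
Latitude error → 1.5e-06 × 111320 = 0.16698 m along the meridian.
E–W at 42.49°: 1.5e-06° × 111320 × cos 42.49° = 1.5e-06 × 111320 × 0.7374 ≈ 0.12313 m.
The two errors are perpendicular, so the maximum displacement is √(0.16698² + 0.12313²) ≈ 0.207469 m.
That is 0.207469 m = 20.747 cm.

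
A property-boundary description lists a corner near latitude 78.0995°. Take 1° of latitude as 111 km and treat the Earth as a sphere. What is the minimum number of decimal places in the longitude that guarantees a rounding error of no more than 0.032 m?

At 78.0995° one degree of longitude covers 111000 × cos 78.0995° ≈ 111000 × 0.2062 ≈ 22889.6 m.
N decimal places → at most half a unit in the last place, 0.5 × 10⁻ᴺ° = 22889.6/2 × 10⁻ᴺ m.
Need 0.5 × 22889.6 × 10⁻ᴺ ≤ 0.032 → 10⁻ᴺ ≤ 2.796e-06, so N ≥ 5.55.
At 5 places the error can reach 0.114 m, but 6 places keeps it to 0.0114 m.

6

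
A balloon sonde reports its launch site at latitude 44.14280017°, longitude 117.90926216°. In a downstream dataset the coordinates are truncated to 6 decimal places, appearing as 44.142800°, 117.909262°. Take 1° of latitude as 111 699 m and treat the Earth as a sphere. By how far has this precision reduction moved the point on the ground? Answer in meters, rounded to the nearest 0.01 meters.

Δlat = 44.14280017 − 44.142800 = +0.00000017°; Δlon = 117.90926216 − 117.909262 = +0.00000016°.
N–S: 0.00000017° × 111699 m/° = 0.0189888 m.
E–W at 44.1428°: 0.00000016° × 111699 × cos 44.1428° = 0.00000016 × 111699 × 0.7176 ≈ 0.0128249 m.
Hypotenuse of the two orthogonal shifts: √(0.0189888² + 0.0128249²) = 0.0229141 m.

0.02 meters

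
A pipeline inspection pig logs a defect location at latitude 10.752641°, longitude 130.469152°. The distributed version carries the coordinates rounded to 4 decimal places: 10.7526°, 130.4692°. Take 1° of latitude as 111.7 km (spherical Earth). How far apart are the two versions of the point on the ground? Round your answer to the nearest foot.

23 feet

The latitude changed by +0.000041° and the longitude by -0.000048°.
N–S: 0.000041° × 111700 m/° = 4.5797 m.
E–W at 10.7526°: -0.000048° × 111700 × cos 10.7526° = -0.000048 × 111700 × 0.9824 ≈ -5.26746 m.
Hypotenuse of the two orthogonal shifts: √(4.5797² + 5.26746²) = 6.97996 m.
In feet: 6.97996 m ÷ 0.3048 ≈ 22.9 ft.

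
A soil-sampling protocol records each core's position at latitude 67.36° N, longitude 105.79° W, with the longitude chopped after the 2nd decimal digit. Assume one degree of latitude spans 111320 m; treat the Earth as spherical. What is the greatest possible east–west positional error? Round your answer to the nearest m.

Truncating at 2 decimal places can drop up to a full unit in the last place, so the longitude may be off by as much as 0.01°.
One degree of longitude at 67.36° is 111320 × cos 67.36° ≈ 111320 × 0.3849 = 42851.5 m.
So at most 0.01° × 42851.5 ≈ 428.515 m east–west.

429 m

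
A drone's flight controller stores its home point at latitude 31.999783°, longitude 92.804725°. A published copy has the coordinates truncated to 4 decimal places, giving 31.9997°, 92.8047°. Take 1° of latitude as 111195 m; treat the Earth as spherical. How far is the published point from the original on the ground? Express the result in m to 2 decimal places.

9.53 m

Δlat = 31.999783 − 31.9997 = +0.000083°; Δlon = 92.804725 − 92.8047 = +0.000025°.
N–S: 0.000083° × 111195 m/° = 9.22919 m.
East–west at this latitude: 0.000025° × 111195 × cos 31.9997° ≈ 0.000025 × 94299 = 2.35748 m.
Combined displacement = (9.22919² + 2.35748²)^½ ≈ 9.52552 m.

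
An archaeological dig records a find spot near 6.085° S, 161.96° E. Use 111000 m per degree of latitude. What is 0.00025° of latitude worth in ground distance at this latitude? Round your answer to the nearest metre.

28 metres

Along a meridian 0.00025° is 0.00025 × 111000 = 27.75 m.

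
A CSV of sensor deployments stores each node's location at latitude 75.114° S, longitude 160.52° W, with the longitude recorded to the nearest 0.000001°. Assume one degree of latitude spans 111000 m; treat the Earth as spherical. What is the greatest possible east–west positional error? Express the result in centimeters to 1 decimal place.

1.4 centimeters

Rounding to 6 decimal places leaves the longitude within ±5e-07° of the true value.
At latitude 75.114° a degree of longitude spans 111000 m × cos 75.114° = 111000 × 0.2569 ≈ 28515.5 m.
So at most 5e-07° × 28515.5 ≈ 0.0142578 m east–west.
That is 0.0142578 m = 1.4258 cm.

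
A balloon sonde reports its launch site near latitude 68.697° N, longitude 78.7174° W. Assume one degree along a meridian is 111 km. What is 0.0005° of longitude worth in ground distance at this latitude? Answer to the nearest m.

20 m

At 68.697° a degree of longitude is 111000 × cos 68.697° ≈ 40326.3 m, so 0.0005° corresponds to 20.1632 m.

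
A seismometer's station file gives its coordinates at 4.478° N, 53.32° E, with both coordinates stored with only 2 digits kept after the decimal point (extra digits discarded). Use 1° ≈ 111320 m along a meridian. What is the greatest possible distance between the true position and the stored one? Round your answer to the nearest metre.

Truncating at 2 decimal places can drop up to a full unit in the last place, so each coordinate may be off by as much as 0.01°.
N–S: 0.01° × 111320 m/° = 1113.2 m.
E–W at 4.478°: 0.01° × 111320 × cos 4.478° = 0.01 × 111320 × 0.9969 ≈ 1109.8 m.
Combining orthogonally: (1113.2² + 1109.8²)^½ ≈ 1571.9 m.

1572 metres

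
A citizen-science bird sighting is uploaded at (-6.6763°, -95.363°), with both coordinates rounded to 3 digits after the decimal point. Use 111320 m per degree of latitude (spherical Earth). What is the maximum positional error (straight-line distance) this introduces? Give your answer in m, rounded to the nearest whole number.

Rounding to 3 decimal places leaves each coordinate within ±0.0005° of the true value.
Latitude error → 0.0005 × 111320 = 55.66 m along the meridian.
East–west component at 6.6763°: 0.0005° × 111320 × cos 6.6763° ≈ 0.0005 × 110565 ≈ 55.2826 m.
Worst case both components are at the extreme and orthogonal: √(55.66² + 55.2826²) ≈ 78.4487 m.

78 m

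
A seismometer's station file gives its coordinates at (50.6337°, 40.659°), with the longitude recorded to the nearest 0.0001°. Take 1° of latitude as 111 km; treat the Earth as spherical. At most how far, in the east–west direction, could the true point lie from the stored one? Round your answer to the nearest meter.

Rounding to 4 decimal places leaves the longitude within ±5e-05° of the true value.
At latitude 50.6337° a degree of longitude spans 111000 m × cos 50.6337° = 111000 × 0.6343 ≈ 70404.6 m.
So at most 5e-05° × 70404.6 ≈ 3.52023 m east–west.

4 meters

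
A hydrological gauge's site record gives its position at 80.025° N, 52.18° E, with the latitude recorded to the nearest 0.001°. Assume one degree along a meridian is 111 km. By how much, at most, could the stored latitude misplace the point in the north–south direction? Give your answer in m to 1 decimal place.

Rounding to 3 decimal places leaves the latitude within ±0.0005° of the true value.
So the N–S error is at most 0.0005 × 111000 = 55.5 m.

55.5 m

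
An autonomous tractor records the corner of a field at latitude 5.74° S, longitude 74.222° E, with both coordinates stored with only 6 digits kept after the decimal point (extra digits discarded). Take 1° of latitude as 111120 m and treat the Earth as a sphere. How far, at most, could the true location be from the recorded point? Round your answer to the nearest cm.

Truncating at 6 decimal places can drop up to a full unit in the last place, so each coordinate may be off by as much as 1e-06°.
North–south component: 1e-06° × 111120 = 0.11112 m.
East–west component at 5.74°: 1e-06° × 111120 × cos 5.74° ≈ 1e-06 × 110563 ≈ 0.110563 m.
Worst case both components are at the extreme and orthogonal: √(0.11112² + 0.110563²) ≈ 0.156754 m.
That is 0.156754 m = 15.675 cm.

16 cm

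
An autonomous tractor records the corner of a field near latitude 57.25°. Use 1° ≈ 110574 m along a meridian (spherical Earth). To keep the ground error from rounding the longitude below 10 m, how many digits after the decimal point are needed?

At 57.25° one degree of longitude covers 110574 × cos 57.25° ≈ 110574 × 0.5410 ≈ 59817.7 m.
N decimal places → at most half a unit in the last place, 0.5 × 10⁻ᴺ° = 59817.7/2 × 10⁻ᴺ m.
Need 0.5 × 59817.7 × 10⁻ᴺ ≤ 10 → 10⁻ᴺ ≤ 3.343e-04, so N ≥ 3.48.
So 4 decimal places suffice (2.99 m); 3 would allow up to 29.9 m.

4 decimal places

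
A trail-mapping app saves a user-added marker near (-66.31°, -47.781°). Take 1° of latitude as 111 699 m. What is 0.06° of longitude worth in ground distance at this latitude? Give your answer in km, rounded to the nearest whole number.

0.06° of longitude at 66.31° is 0.06 × 111699 × cos 66.31° ≈ 0.06 × 44879.3 = 2692.76 m.
That is 2692.76 m = 2.6928 km.

3 km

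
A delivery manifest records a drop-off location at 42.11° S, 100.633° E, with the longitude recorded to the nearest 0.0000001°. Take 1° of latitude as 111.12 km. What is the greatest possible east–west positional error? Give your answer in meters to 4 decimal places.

0.0041 meters

Rounding to 7 decimal places leaves the longitude within ±5e-08° of the true value.
At latitude 42.11° a degree of longitude spans 111120 m × cos 42.11° = 111120 × 0.7419 ≈ 82435.4 m.
East–west error: 5e-08° × 82435.4 m/° ≈ 0.00412177 m.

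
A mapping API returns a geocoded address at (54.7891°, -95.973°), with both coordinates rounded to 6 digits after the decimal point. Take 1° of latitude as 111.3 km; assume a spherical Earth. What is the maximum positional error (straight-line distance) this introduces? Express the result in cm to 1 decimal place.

6.4 cm

Rounding to 6 decimal places leaves each coordinate within ±5e-07° of the true value.
N–S: 5e-07° × 111300 m/° = 0.05565 m.
Longitude error → 5e-07 × 111300 × cos 54.7891° = 5e-07 × 111300 × 0.5766 ≈ 0.0320871 m.
Combining orthogonally: (0.05565² + 0.0320871²)^½ ≈ 0.0642379 m.
That is 0.0642379 m = 6.4238 cm.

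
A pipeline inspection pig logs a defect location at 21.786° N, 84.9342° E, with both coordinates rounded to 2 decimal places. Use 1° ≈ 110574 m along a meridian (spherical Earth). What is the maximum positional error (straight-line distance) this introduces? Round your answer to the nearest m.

754 m

Rounding to 2 decimal places leaves each coordinate within ±0.005° of the true value.
Latitude error → 0.005 × 110574 = 552.87 m along the meridian.
East–west component at 21.786°: 0.005° × 110574 × cos 21.786° ≈ 0.005 × 102676 ≈ 513.382 m.
Worst case both components are at the extreme and orthogonal: √(552.87² + 513.382²) ≈ 754.471 m.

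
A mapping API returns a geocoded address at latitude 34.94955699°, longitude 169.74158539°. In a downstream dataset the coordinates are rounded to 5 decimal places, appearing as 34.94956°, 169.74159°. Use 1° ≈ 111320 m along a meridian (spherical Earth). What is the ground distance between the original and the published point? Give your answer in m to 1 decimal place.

Δlat = 34.94955699 − 34.94956 = -0.00000301°; Δlon = 169.74158539 − 169.74159 = -0.00000461°.
N–S: -0.00000301° × 111320 m/° = -0.335073 m.
E–W at 34.9496°: -0.00000461° × 111320 × cos 34.9496° = -0.00000461 × 111320 × 0.8197 ≈ -0.420636 m.
Combined displacement = (0.335073² + 0.420636²)^½ ≈ 0.537781 m.

0.5 m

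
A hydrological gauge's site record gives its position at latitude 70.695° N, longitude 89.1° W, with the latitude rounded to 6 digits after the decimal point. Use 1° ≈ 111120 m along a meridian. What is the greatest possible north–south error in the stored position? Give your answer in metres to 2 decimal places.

Rounding to 6 decimal places leaves the latitude within ±5e-07° of the true value.
Along the meridian that is 5e-07° × 111120 m/° = 0.05556 m.

0.06 metres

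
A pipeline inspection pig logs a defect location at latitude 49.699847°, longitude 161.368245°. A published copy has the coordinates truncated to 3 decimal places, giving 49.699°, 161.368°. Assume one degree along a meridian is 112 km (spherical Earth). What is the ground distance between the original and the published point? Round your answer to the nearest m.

Δlat = 49.699847 − 49.699 = +0.000847°; Δlon = 161.368245 − 161.368 = +0.000245°.
North–south shift: 0.000847 × 112000 = 94.864 m.
E–W at 49.699°: 0.000245° × 112000 × cos 49.699° = 0.000245 × 112000 × 0.6468 ≈ 17.7483 m.
Distance: √(94.864² + 17.7483²) ≈ 96.51 m.

97 m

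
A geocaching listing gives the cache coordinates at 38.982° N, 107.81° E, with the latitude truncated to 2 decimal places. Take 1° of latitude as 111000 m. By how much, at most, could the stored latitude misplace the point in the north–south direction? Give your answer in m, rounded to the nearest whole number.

1110 m

Truncating at 2 decimal places can drop up to a full unit in the last place, so the latitude may be off by as much as 0.01°.
North–south distance: 0.01° × 111000 m/° = 1110 m.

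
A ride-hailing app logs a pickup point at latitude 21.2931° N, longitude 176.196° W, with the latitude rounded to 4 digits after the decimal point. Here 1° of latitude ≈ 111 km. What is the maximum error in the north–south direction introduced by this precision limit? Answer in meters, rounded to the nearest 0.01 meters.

5.55 meters

Rounding to 4 decimal places leaves the latitude within ±5e-05° of the true value.
So the N–S error is at most 5e-05 × 111000 = 5.55 m.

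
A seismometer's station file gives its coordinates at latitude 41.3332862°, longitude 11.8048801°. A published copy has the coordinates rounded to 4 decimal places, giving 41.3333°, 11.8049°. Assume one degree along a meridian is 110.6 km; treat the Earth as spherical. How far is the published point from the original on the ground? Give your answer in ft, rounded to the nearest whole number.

The latitude changed by -0.0000138° and the longitude by -0.0000199°.
N–S: -0.0000138° × 110600 m/° = -1.52628 m.
East–west at this latitude: -0.0000199° × 110600 × cos 41.3333° ≈ -0.0000199 × 83047.4 = -1.65264 m.
Hypotenuse of the two orthogonal shifts: √(1.52628² + 1.65264²) = 2.24961 m.
In feet: 2.24961 m ÷ 0.3048 ≈ 7.3806 ft.

7 ft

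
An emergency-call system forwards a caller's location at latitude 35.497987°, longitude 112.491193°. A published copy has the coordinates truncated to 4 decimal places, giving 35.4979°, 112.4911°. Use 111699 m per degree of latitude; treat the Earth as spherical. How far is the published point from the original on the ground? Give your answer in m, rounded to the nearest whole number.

13 m

Δlat = 35.497987 − 35.4979 = +0.000087°; Δlon = 112.491193 − 112.4911 = +0.000093°.
North–south shift: 0.000087 × 111699 = 9.71781 m.
East–west at this latitude: 0.000093° × 111699 × cos 35.4979° ≈ 0.000093 × 90938.3 = 8.45726 m.
Combined displacement = (9.71781² + 8.45726²)^½ ≈ 12.8826 m.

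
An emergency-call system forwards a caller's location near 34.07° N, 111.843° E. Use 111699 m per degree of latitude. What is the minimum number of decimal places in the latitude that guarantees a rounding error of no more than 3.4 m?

5 decimal places

One degree of latitude covers 111699 m.
Rounding to N decimal places gives at most 0.5 × 10⁻ᴺ degrees of error, i.e. 0.5 × 10⁻ᴺ × 111699 m.
Setting 55849.5 × 10⁻ᴺ ≤ 3.4 gives 10ᴺ ≥ 1.643e+04, i.e. N ≥ 4.22.
N = 4 would give 5.58 m (too coarse); N = 5 gives 0.558 m ≤ 3.4 m.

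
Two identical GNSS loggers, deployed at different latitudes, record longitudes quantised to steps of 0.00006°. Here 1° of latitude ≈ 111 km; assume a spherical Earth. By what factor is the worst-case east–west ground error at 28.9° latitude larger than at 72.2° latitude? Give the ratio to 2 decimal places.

With a 0.00006° grid the true value lies within half a step, ±0.00006°/2 = ±3e-05°, of the stored one.
At 28.9°: 3e-05° × 111000 × cos 28.9° = 3e-05 × 111000 × 0.8755 ≈ 2.9153 m.
At 72.2°: 3e-05° × 111000 × cos 72.2° = 3e-05 × 111000 × 0.3057 ≈ 1.018 m.
Ratio: 2.9153 / 1.018 = cos 28.9° / cos 72.2° ≈ 2.8638.

2.86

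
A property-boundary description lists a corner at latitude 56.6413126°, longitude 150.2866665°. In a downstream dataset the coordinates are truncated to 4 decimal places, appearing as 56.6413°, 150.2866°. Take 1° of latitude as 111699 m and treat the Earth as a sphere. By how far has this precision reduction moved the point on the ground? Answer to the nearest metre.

The latitude changed by +0.0000126° and the longitude by +0.0000665°.
N–S: 0.0000126° × 111699 m/° = 1.40741 m.
East–west at this latitude: 0.0000665° × 111699 × cos 56.6413° ≈ 0.0000665 × 61420.9 = 4.08449 m.
Distance: √(1.40741² + 4.08449²) ≈ 4.32017 m.

4 metres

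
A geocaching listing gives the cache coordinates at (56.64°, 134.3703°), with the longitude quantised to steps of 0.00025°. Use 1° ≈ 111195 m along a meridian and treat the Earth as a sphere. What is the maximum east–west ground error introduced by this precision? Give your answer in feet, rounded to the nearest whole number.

25 feet

With a 0.00025° grid the true value lies within half a step, ±0.00025°/2 = ±0.000125°, of the stored one.
One degree of longitude at 56.64° is 111195 × cos 56.64° ≈ 111195 × 0.5499 = 61145.9 m.
East–west error: 0.000125° × 61145.9 m/° ≈ 7.64324 m.
In feet: 7.64324 m ÷ 0.3048 ≈ 25.076 ft.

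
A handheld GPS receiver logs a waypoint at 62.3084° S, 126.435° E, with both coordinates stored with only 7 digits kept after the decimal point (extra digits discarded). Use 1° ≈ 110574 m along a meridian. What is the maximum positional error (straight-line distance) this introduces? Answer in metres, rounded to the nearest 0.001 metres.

Truncating at 7 decimal places can drop up to a full unit in the last place, so each coordinate may be off by as much as 1e-07°.
Latitude error → 1e-07 × 110574 = 0.0110574 m along the meridian.
Longitude error → 1e-07 × 110574 × cos 62.3084° = 1e-07 × 110574 × 0.4647 ≈ 0.00513851 m.
Worst case both components are at the extreme and orthogonal: √(0.0110574² + 0.00513851²) ≈ 0.012193 m.

0.012 metres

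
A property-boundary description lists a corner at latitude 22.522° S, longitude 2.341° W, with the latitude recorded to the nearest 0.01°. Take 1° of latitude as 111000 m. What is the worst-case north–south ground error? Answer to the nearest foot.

Rounding to 2 decimal places leaves the latitude within ±0.005° of the true value.
So the N–S error is at most 0.005 × 111000 = 555 m.
Converting: 555 m × 3.2808 ft/m ≈ 1820.9 ft.

1821 feet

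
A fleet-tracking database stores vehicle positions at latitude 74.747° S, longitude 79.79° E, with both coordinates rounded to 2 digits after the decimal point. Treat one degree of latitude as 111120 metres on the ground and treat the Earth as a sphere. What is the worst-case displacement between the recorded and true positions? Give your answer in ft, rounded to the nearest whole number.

Rounding to 2 decimal places leaves each coordinate within ±0.005° of the true value.
Latitude error → 0.005 × 111120 = 555.6 m along the meridian.
E–W at 74.747°: 0.005° × 111120 × cos 74.747° = 0.005 × 111120 × 0.2631 ≈ 146.168 m.
The two errors are perpendicular, so the maximum displacement is √(555.6² + 146.168²) ≈ 574.505 m.
In feet: 574.505 m ÷ 0.3048 ≈ 1884.9 ft.

1885 ft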